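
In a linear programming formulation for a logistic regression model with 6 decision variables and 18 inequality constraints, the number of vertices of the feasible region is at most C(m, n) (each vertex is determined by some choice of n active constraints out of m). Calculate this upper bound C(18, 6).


Each vertex corresponds to some choice of n active constraints out of m, so the number of vertices is at most C(m, n) = m! / (n!(m-n)!).
m = 18, n = 6
Numerator: 18 * 17 * 16 * 15 * 14 * 13
Denominator: 6! = 720
C(18, 6) = 18564


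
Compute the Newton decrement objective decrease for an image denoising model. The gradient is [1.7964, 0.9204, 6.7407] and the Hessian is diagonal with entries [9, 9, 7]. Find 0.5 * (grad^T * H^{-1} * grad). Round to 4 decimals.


Step 1: H is diagonal, so H^(-1) * g = [0.1996, 0.1023, 0.963].
Step 2: g^T H^(-1) g = sum_i g_i^2 / H_ii
  = (1.7964)^2/9 + (0.9204)^2/9 + (6.7407)^2/7
  = 0.3586 + 0.0941 + 6.491 = 6.9437
Step 3: Objective decrease = 0.5 * g^T H^(-1) g = 3.4718


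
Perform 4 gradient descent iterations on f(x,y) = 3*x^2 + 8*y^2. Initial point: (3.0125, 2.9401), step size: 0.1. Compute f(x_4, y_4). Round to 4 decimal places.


Gradient descent on f(x,y) = 3*x^2 + 8*y^2.
Starting point: (3.0125, 2.9401), alpha = 0.1
Step 1: grad_x = 2*3*3.0125 = 18.075, grad_y = 2*8*2.9401 = 47.0416
  x_1 = 3.0125 - 0.1*18.075 = 1.205
  y_1 = 2.9401 - 0.1*47.0416 = -1.7641
Step 2: grad_x = 2*3*1.205 = 7.23, grad_y = 2*8*-1.7641 = -28.225
  x_2 = 1.205 - 0.1*7.23 = 0.482
  y_2 = -1.7641 - 0.1*-28.225 = 1.0584
Step 3: grad_x = 2*3*0.482 = 2.892, grad_y = 2*8*1.0584 = 16.935
  x_3 = 0.482 - 0.1*2.892 = 0.1928
  y_3 = 1.0584 - 0.1*16.935 = -0.6351
Step 4: grad_x = 2*3*0.1928 = 1.1568, grad_y = 2*8*-0.6351 = -10.161
  x_4 = 0.1928 - 0.1*1.1568 = 0.0771
  y_4 = -0.6351 - 0.1*-10.161 = 0.381
f(0.0771, 0.381) = 3*0.0771^2 + 8*0.381^2 = 1.1794


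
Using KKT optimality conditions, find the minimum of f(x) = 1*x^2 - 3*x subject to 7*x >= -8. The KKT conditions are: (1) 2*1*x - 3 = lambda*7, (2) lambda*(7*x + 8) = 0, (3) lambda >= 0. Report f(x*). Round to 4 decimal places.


Step 1: Try lambda = 0 (constraint inactive).
Stationarity: 2*1*x - 3 = 0
x* = 3/(2*1) = 1.5
Check constraint: 7*1.5 = 10.5 >= -8 -- satisfied.
Step 2: Compute optimal value.
f(x*) = 1*1.5^2 - 3*1.5 = -2.25


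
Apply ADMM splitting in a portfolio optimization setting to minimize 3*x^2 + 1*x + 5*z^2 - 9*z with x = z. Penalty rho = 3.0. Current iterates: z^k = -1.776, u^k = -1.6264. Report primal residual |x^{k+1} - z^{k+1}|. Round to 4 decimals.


ADMM iteration with rho = 3.0, z^k = -1.776, u^k = -1.6264
Step 1: x-update.
Minimize 3*x^2 + 1*x + (3.0/2)*(x + 1.776 - 1.6264)^2
FOC: (2*3 + 3.0)*x = -1 + 3.0*(-1.776 + 1.6264)
x^{k+1} = -0.161
Step 2: z-update.
Minimize 5*z^2 - 9*z + (3.0/2)*(-0.161 - z - 1.6264)^2
FOC: (2*5 + 3.0)*z = 9 + 3.0*(-0.161 - 1.6264)
z^{k+1} = 0.2798
Step 3: u-update.
u^{k+1} = -1.6264 - 0.161 - 0.2798 = -2.0672
Step 4: Primal residual = |-0.161 - 0.2798| = 0.4408


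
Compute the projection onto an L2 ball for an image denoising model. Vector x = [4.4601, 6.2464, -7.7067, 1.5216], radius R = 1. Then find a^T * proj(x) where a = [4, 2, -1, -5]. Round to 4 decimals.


Step 1: Compute ||x|| (intermediates to 6 decimals).
||x|| = sqrt(4.4601^2 + 6.2464^2 + (-7.7067)^2 + 1.5216^2) = 10.982645
Step 2: Project.
Since ||x|| > R, scale = R/||x|| = 1/10.982645 = 0.091053, proj(x) = scale * x
proj(x) = [0.406105, 0.568753, -0.701718, 0.138546]
Step 3: Dot product.
a^T * proj(x) = 4*0.406105 + 2*0.568753 - 1*(-0.701718) - 5*0.138546 = 2.7709


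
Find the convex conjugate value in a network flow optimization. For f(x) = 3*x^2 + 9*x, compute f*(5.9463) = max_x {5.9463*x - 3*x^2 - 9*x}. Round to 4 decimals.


f*(y) = sup_x {y*x - a*x^2 - b*x} = sup_x {(y-b)*x - a*x^2}
FOC: (y - b) - 2a*x = 0 => x* = (y - b)/(2a)
x* = (5.9463 - 9)/(2*3) = -0.509
f*(5.9463) = (y-b)^2/(4a) = (5.9463 - 9)^2/(4*3)
= 9.3251/12 = 0.7771


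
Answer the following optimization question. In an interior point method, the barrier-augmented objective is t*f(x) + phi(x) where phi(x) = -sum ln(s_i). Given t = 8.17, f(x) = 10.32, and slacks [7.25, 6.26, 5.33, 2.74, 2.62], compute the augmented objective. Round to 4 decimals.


Step 1: Compute log-barrier.
ln values: [1.981, 1.8342, 1.6734, 1.008, 0.9632]
phi = -(1.981 + 1.8342 + 1.6734 + 1.008 + 0.9632) = -7.4597
Step 2: Compute augmented objective.
t*f(x) = 8.17*10.32 = 84.3144
Total = 84.3144 - 7.4597 = 76.8547


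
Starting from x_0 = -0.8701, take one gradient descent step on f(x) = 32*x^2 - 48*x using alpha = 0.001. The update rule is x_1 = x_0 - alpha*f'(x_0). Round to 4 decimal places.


We compute the gradient at x_0 and apply the update.
f'(x) = 64*x - 48
f'(-0.8701) = 64*-0.8701 - 48 = -103.6864
x_1 = -0.8701 - 0.001*-103.6864 = -0.7664


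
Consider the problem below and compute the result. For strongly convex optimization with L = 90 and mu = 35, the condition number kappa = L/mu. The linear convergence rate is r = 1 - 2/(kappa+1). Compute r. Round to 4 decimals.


Step 1: Compute the condition number.
kappa = L/mu = 90/35 = 2.5714
Step 2: Compute the convergence rate.
r = 1 - 2/(kappa + 1) = 1 - 2*mu/(L + mu) = (L - mu)/(L + mu) = 55/125 = 0.44


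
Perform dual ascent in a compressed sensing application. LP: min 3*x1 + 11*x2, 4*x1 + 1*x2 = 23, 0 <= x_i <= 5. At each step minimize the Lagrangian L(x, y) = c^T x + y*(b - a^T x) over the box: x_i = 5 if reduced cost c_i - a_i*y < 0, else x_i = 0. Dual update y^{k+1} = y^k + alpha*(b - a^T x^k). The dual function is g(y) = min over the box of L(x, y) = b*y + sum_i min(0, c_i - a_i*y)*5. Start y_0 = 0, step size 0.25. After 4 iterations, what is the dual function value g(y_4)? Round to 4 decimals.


Dual ascent for LP: min 3*x1 + 11*x2, 4*x1 + 1*x2 = 23, 0 <= x_i <= 5
Step 1: y^k = 0.0, reduced costs: (3.0, 11.0)
  x^k = (0.0, 0.0), subgradient = b - a^T x = 23.0
  y^{k+1} = 0.0 + 0.25*23.0 = 5.75
Step 2: y^k = 5.75, reduced costs: (-20.0, 5.25)
  x^k = (5.0, 0.0), subgradient = b - a^T x = 3.0
  y^{k+1} = 5.75 + 0.25*3.0 = 6.5
Step 3: y^k = 6.5, reduced costs: (-23.0, 4.5)
  x^k = (5.0, 0.0), subgradient = b - a^T x = 3.0
  y^{k+1} = 6.5 + 0.25*3.0 = 7.25
Step 4: y^k = 7.25, reduced costs: (-26.0, 3.75)
  x^k = (5.0, 0.0), subgradient = b - a^T x = 3.0
  y^{k+1} = 7.25 + 0.25*3.0 = 8.0
Dual objective at y_4 = 8.0: reduced costs (-29.0, 3.0), box minimizer x = (5.0, 0.0)
g(y_4) = b*y + (c1 - a1*y)*x1 + (c2 - a2*y)*x2 = 23*8.0 + (-29.0)*5.0 + 3.0*0.0 = 184.0 - 145.0 + 0.0 = 39.0


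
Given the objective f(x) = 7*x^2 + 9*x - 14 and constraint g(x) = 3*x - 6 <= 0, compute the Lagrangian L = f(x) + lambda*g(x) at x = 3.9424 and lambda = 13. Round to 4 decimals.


Step 1: Evaluate f(x).
f(3.9424) = 7*3.9424^2 + 9*3.9424 - 14 = 130.2792
Step 2: Evaluate g(x).
g(3.9424) = 3*3.9424 - 6 = 5.8272
Step 3: Compute Lagrangian.
L = 130.2792 + 13*5.8272 = 206.0328


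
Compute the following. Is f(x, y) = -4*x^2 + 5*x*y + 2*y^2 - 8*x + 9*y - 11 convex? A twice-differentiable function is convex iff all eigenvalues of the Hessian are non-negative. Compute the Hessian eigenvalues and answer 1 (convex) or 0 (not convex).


The Hessian of f(x,y) = -4*x^2 + 5*x*y + 2*y^2 - 8*x + 9*y - 11 is:
H = [[-8, 5], [5, 4]]
Trace = -8 + 4 = -4
Determinant = -8*4 - (5)^2 = -57
Discriminant = (-4)^2 - 4*-57 = 244.0
Eigenvalues: lambda_1 = -9.8102, lambda_2 = 5.8102
The function is not convex.

0


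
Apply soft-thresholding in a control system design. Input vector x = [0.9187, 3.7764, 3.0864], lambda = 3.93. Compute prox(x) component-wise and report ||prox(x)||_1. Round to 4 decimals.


Soft-thresholding with lambda = 3.93:
prox(0.9187) = sign(0.9187)*max(|0.9187| - 3.93, 0) = 0.0
prox(3.7764) = sign(3.7764)*max(|3.7764| - 3.93, 0) = 0.0
prox(3.0864) = sign(3.0864)*max(|3.0864| - 3.93, 0) = 0.0
prox(x) = [0.0, 0.0, 0.0]
||prox(x)||_1 = 0.0 + 0.0 + 0.0 = 0.0


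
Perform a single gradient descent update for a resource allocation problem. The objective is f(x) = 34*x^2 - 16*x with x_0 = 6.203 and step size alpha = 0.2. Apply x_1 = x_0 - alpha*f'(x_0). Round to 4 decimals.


We compute the gradient at x_0 and apply the update.
f'(x) = 68*x - 16
f'(6.203) = 68*6.203 - 16 = 405.804
x_1 = 6.203 - 0.2*405.804 = -74.9578


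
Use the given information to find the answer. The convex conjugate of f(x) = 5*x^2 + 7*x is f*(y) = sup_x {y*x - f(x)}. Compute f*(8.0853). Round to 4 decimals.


f*(y) = sup_x {y*x - a*x^2 - b*x} = sup_x {(y-b)*x - a*x^2}
FOC: (y - b) - 2a*x = 0 => x* = (y - b)/(2a)
x* = (8.0853 - 7)/(2*5) = 0.1085
f*(8.0853) = (y-b)^2/(4a) = (8.0853 - 7)^2/(4*5)
= 1.1779/20 = 0.0589


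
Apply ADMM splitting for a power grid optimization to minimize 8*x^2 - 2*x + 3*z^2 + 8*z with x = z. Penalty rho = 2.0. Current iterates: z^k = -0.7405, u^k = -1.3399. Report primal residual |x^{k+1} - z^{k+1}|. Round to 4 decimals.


ADMM iteration with rho = 2.0, z^k = -0.7405, u^k = -1.3399
Step 1: x-update.
Minimize 8*x^2 - 2*x + (2.0/2)*(x + 0.7405 - 1.3399)^2
FOC: (2*8 + 2.0)*x = 2 + 2.0*(-0.7405 + 1.3399)
x^{k+1} = 0.1777
Step 2: z-update.
Minimize 3*z^2 + 8*z + (2.0/2)*(0.1777 - z - 1.3399)^2
FOC: (2*3 + 2.0)*z = -8 + 2.0*(0.1777 - 1.3399)
z^{k+1} = -1.2905
Step 3: u-update.
u^{k+1} = -1.3399 + 0.1777 + 1.2905 = 0.1284
Step 4: Primal residual = |0.1777 + 1.2905| = 1.4683


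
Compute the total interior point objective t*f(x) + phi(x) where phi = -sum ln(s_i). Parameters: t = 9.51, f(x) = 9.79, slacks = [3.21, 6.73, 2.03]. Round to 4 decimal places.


Step 1: Compute log-barrier.
ln values: [1.1663, 1.9066, 0.708]
phi = -(1.1663 + 1.9066 + 0.708) = -3.7809
Step 2: Compute augmented objective.
t*f(x) = 9.51*9.79 = 93.1029
Total = 93.1029 - 3.7809 = 89.322


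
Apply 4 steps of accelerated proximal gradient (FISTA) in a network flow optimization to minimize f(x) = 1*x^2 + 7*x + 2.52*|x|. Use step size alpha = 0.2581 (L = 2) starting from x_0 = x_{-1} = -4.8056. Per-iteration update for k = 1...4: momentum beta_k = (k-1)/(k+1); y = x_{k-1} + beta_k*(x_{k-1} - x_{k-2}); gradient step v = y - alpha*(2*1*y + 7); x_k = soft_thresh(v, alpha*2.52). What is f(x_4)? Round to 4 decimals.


FISTA on f(x) = 1*x^2 + 7*x + 2.52*|x|
L = 2, alpha = 0.2581
Iteration 1: beta = 0.0, y = -4.8056 + 0.0*(-4.8056 + 4.8056) = -4.8056
  grad(y) = -2.6112, v = y - alpha*grad = -4.1316
  prox(v) = soft_thresh(-4.1316, 0.6504) = -3.4812
Iteration 2: beta = 0.3333, y = -3.4812 + 0.3333*(-3.4812 + 4.8056) = -3.0398
  grad(y) = 0.9204, v = y - alpha*grad = -3.2773
  prox(v) = soft_thresh(-3.2773, 0.6504) = -2.6269
Iteration 3: beta = 0.5, y = -2.6269 + 0.5*(-2.6269 + 3.4812) = -2.1998
  grad(y) = 2.6004, v = y - alpha*grad = -2.871
  prox(v) = soft_thresh(-2.871, 0.6504) = -2.2205
Iteration 4: beta = 0.6, y = -2.2205 + 0.6*(-2.2205 + 2.6269) = -1.9767
  grad(y) = 3.0466, v = y - alpha*grad = -2.763
  prox(v) = soft_thresh(-2.763, 0.6504) = -2.1126
f(x_4) = 1*(-2.1126)^2 + 7*(-2.1126) + 2.52*|-2.1126| = -5.0014


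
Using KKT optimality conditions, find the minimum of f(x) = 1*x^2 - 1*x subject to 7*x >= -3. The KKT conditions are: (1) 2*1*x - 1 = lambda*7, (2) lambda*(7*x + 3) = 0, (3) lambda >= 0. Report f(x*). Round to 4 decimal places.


Step 1: Try lambda = 0 (constraint inactive).
Stationarity: 2*1*x - 1 = 0
x* = 1/(2*1) = 0.5
Check constraint: 7*0.5 = 3.5 >= -3 -- satisfied.
Step 2: Compute optimal value.
f(x*) = 1*0.5^2 - 1*0.5 = -0.25


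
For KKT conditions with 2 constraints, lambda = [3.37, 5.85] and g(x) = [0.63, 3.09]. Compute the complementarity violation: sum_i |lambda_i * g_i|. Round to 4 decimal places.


KKT complementary slackness check:
lambda_1 * g_1 = 3.37 * 0.63 = 2.1231
lambda_2 * g_2 = 5.85 * 3.09 = 18.0765
Total violation = 2.1231 + 18.0765 = 20.1996


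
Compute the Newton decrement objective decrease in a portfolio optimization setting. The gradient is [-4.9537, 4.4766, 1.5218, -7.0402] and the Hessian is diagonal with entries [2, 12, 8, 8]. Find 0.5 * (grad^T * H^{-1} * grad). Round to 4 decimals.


Step 1: H is diagonal, so H^(-1) * g = [-2.4769, 0.3731, 0.1902, -0.88].
Step 2: g^T H^(-1) g = sum_i g_i^2 / H_ii
  = (-4.9537)^2/2 + (4.4766)^2/12 + (1.5218)^2/8 + (-7.0402)^2/8
  = 12.2696 + 1.67 + 0.2895 + 6.1956 = 20.4246
Step 3: Objective decrease = 0.5 * g^T H^(-1) g = 10.2123


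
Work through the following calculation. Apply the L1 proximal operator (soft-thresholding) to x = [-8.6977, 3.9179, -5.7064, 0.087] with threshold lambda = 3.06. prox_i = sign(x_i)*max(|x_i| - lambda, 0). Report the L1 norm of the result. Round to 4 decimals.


Soft-thresholding with lambda = 3.06:
prox(-8.6977) = sign(-8.6977)*max(|-8.6977| - 3.06, 0) = -5.6377
prox(3.9179) = sign(3.9179)*max(|3.9179| - 3.06, 0) = 0.8579
prox(-5.7064) = sign(-5.7064)*max(|-5.7064| - 3.06, 0) = -2.6464
prox(0.087) = sign(0.087)*max(|0.087| - 3.06, 0) = 0.0
prox(x) = [-5.6377, 0.8579, -2.6464, 0.0]
||prox(x)||_1 = 5.6377 + 0.8579 + 2.6464 + 0.0 = 9.142


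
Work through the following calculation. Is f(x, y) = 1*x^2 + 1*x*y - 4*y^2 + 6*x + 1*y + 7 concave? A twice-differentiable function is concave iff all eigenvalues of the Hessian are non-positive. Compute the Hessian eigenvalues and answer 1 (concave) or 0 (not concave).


The Hessian of f(x,y) = 1*x^2 + 1*x*y - 4*y^2 + 6*x + 1*y + 7 is:
H = [[2, 1], [1, -8]]
Trace = 2 - 8 = -6
Determinant = 2*-8 - (1)^2 = -17
Discriminant = (-6)^2 - 4*-17 = 104.0
Eigenvalues: lambda_1 = -8.099, lambda_2 = 2.099
The function is not concave.

0


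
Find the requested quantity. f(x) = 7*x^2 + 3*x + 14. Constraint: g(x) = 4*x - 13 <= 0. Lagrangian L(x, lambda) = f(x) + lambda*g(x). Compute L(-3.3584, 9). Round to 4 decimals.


Step 1: Evaluate f(x).
f(-3.3584) = 7*(-3.3584)^2 + 3*(-3.3584) + 14 = 82.8768
Step 2: Evaluate g(x).
g(-3.3584) = 4*-3.3584 - 13 = -26.4336
Step 3: Compute Lagrangian.
L = 82.8768 + 9*-26.4336 = -155.0256


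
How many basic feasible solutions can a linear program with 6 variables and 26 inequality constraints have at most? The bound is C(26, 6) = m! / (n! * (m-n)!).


Each vertex corresponds to some choice of n active constraints out of m, so the number of vertices is at most C(m, n) = m! / (n!(m-n)!).
m = 26, n = 6
Numerator: 26 * 25 * 24 * 23 * 22 * 21
Denominator: 6! = 720
C(26, 6) = 230230


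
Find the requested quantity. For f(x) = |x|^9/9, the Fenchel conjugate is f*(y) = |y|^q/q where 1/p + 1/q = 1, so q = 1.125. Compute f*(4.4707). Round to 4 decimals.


The conjugate exponent q satisfies 1/p + 1/q = 1.
p = 9, so q = 9/(9 - 1) = 1.125
|y|^q = 4.4707^1.125 = 5.391
f*(4.4707) = 5.391 / 1.125 = 4.792


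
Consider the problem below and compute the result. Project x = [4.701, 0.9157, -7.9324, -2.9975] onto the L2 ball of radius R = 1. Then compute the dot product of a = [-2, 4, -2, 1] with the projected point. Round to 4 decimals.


Step 1: Compute ||x|| (intermediates to 6 decimals).
||x|| = sqrt(4.701^2 + 0.9157^2 + (-7.9324)^2 + (-2.9975)^2) = 9.738885
Step 2: Project.
Since ||x|| > R, scale = R/||x|| = 1/9.738885 = 0.102681, proj(x) = scale * x
proj(x) = [0.482703, 0.094025, -0.814507, -0.307786]
Step 3: Dot product.
a^T * proj(x) = -2*0.482703 + 4*0.094025 - 2*(-0.814507) + 1*(-0.307786) = 0.7319


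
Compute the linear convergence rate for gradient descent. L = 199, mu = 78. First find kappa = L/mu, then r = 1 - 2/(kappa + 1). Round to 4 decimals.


Step 1: Compute the condition number.
kappa = L/mu = 199/78 = 2.5513
Step 2: Compute the convergence rate.
r = 1 - 2/(kappa + 1) = 1 - 2*mu/(L + mu) = (L - mu)/(L + mu) = 121/277 = 0.4368


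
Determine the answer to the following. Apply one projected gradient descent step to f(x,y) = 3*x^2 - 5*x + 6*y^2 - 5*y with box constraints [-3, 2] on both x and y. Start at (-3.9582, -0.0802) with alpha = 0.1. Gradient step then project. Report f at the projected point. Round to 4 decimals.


Step 1: Compute gradient at (-3.9582, -0.0802).
grad_x = 2*3*-3.9582 - 5 = -28.7492
grad_y = 2*6*-0.0802 - 5 = -5.9624
Step 2: Gradient step.
x_raw = -3.9582 - 0.1*-28.7492 = -1.0833
y_raw = -0.0802 - 0.1*-5.9624 = 0.516
Step 3: Project onto [-3, 2].
x_proj = clip(-1.0833) = -1.0833
y_proj = clip(0.516) = 0.516
Step 4: Evaluate f.
f(-1.0833, 0.516) = 7.9545


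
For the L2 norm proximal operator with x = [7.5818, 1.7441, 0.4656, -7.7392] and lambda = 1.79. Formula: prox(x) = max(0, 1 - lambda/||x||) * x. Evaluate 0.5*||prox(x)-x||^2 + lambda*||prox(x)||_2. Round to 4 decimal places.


Step 1: Compute ||x||.
||x|| = 10.9835
Step 2: Compute scaling factor.
scale = max(0, 1 - 1.79/10.9835) = 0.837
Step 3: prox(x) = [6.3462, 1.4599, 0.3897, -6.4779]
||prox(x)|| = 9.1935
Step 4: Proximal objective.
0.5*||prox-x||^2 = 1.6021
lambda*||prox|| = 16.4564
Total = 18.0584


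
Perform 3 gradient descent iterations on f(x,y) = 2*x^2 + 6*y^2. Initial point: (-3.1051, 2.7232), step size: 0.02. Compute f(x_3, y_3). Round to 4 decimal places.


Gradient descent on f(x,y) = 2*x^2 + 6*y^2.
Starting point: (-3.1051, 2.7232), alpha = 0.02
Step 1: grad_x = 2*2*-3.1051 = -12.4204, grad_y = 2*6*2.7232 = 32.6784
  x_1 = -3.1051 - 0.02*-12.4204 = -2.8567
  y_1 = 2.7232 - 0.02*32.6784 = 2.0696
Step 2: grad_x = 2*2*-2.8567 = -11.4268, grad_y = 2*6*2.0696 = 24.8356
  x_2 = -2.8567 - 0.02*-11.4268 = -2.6282
  y_2 = 2.0696 - 0.02*24.8356 = 1.5729
Step 3: grad_x = 2*2*-2.6282 = -10.5126, grad_y = 2*6*1.5729 = 18.875
  x_3 = -2.6282 - 0.02*-10.5126 = -2.4179
  y_3 = 1.5729 - 0.02*18.875 = 1.1954
f(-2.4179, 1.1954) = 2*(-2.4179)^2 + 6*1.1954^2 = 20.2667


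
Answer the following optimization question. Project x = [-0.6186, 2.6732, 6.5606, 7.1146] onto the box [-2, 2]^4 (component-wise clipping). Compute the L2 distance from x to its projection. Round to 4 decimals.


Project each component onto [-2, 2].
clip(-0.6186) = -0.6186, clip(2.6732) = 2.0, clip(6.5606) = 2.0, clip(7.1146) = 2.0
Projection = [-0.6186, 2.0, 2.0, 2.0]
Squared diffs: [0.0, 0.4532, 20.7991, 26.1591]
Distance = sqrt(47.4114) = 6.8856


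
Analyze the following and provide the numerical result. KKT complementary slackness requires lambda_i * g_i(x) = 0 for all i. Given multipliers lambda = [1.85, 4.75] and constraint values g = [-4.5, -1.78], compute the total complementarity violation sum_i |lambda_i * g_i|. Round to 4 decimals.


KKT complementary slackness check:
lambda_1 * g_1 = 1.85 * -4.5 = -8.325
lambda_2 * g_2 = 4.75 * -1.78 = -8.455
Total violation = 8.325 + 8.455 = 16.78


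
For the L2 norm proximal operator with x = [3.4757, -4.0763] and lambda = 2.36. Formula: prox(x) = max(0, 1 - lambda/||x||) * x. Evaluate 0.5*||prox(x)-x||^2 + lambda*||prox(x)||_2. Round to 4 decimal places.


Step 1: Compute ||x||.
||x|| = 5.3569
Step 2: Compute scaling factor.
scale = max(0, 1 - 2.36/5.3569) = 0.5594
Step 3: prox(x) = [1.9445, -2.2805]
||prox(x)|| = 2.9969
Step 4: Proximal objective.
0.5*||prox-x||^2 = 2.7848
lambda*||prox|| = 7.0727
Total = 9.8576


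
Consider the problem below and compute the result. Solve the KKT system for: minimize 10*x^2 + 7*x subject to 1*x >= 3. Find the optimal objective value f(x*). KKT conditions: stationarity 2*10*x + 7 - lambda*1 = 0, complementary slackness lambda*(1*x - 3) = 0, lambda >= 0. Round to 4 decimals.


Step 1: Try lambda = 0 (constraint inactive).
x_unc = -7/(2*10) = -0.35
Check: 1*-0.35 = -0.35 < 3 -- violated!
Step 2: Constraint must be active: 1*x = 3
x* = 3/1 = 3.0
lambda = (2*10*3.0 + 7)/1 = 67.0
Step 3: Compute optimal value.
f(x*) = 10*3.0^2 + 7*3.0 = 111.0


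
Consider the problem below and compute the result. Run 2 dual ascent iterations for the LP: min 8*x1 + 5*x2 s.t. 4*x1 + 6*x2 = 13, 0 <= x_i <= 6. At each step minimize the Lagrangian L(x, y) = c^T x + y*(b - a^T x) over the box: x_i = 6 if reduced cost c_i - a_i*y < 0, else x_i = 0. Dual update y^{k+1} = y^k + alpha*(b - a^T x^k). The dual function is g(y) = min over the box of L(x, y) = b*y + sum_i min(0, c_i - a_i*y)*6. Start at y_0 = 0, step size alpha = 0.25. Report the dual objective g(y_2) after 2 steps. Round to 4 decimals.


Dual ascent for LP: min 8*x1 + 5*x2, 4*x1 + 6*x2 = 13, 0 <= x_i <= 6
Step 1: y^k = 0.0, reduced costs: (8.0, 5.0)
  x^k = (0.0, 0.0), subgradient = b - a^T x = 13.0
  y^{k+1} = 0.0 + 0.25*13.0 = 3.25
Step 2: y^k = 3.25, reduced costs: (-5.0, -14.5)
  x^k = (6.0, 6.0), subgradient = b - a^T x = -47.0
  y^{k+1} = 3.25 + 0.25*-47.0 = -8.5
Dual objective at y_2 = -8.5: reduced costs (42.0, 56.0), box minimizer x = (0.0, 0.0)
g(y_2) = b*y + (c1 - a1*y)*x1 + (c2 - a2*y)*x2 = 13*(-8.5) + 42.0*0.0 + 56.0*0.0 = -110.5 + 0.0 + 0.0 = -110.5


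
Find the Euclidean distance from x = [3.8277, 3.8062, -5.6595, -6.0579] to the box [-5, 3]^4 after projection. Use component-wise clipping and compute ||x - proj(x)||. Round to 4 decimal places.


Project each component onto [-5, 3].
clip(3.8277) = 3.0, clip(3.8062) = 3.0, clip(-5.6595) = -5.0, clip(-6.0579) = -5.0
Projection = [3.0, 3.0, -5.0, -5.0]
Squared diffs: [0.6851, 0.65, 0.4349, 1.1192]
Distance = sqrt(2.8892) = 1.6997


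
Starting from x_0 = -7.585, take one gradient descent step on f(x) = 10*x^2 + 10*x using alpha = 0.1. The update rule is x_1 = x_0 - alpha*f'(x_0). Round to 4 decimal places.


We compute the gradient at x_0 and apply the update.
f'(x) = 20*x + 10
f'(-7.585) = 20*-7.585 + 10 = -141.7
x_1 = -7.585 - 0.1*-141.7 = 6.585


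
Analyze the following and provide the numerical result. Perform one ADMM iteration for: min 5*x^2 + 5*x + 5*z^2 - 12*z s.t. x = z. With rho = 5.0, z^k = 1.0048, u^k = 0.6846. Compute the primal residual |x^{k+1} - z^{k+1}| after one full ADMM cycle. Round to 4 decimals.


ADMM iteration with rho = 5.0, z^k = 1.0048, u^k = 0.6846
Step 1: x-update.
Minimize 5*x^2 + 5*x + (5.0/2)*(x - 1.0048 + 0.6846)^2
FOC: (2*5 + 5.0)*x = -5 + 5.0*(1.0048 - 0.6846)
x^{k+1} = -0.2266
Step 2: z-update.
Minimize 5*z^2 - 12*z + (5.0/2)*(-0.2266 - z + 0.6846)^2
FOC: (2*5 + 5.0)*z = 12 + 5.0*(-0.2266 + 0.6846)
z^{k+1} = 0.9527
Step 3: u-update.
u^{k+1} = 0.6846 - 0.2266 - 0.9527 = -0.4947
Step 4: Primal residual = |-0.2266 - 0.9527| = 1.1793


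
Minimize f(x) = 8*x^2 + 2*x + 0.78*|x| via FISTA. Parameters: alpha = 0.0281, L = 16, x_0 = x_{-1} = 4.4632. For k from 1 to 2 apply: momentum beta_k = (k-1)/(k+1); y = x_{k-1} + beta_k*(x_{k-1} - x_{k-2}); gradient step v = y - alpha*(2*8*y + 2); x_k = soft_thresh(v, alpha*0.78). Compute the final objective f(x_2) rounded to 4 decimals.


FISTA on f(x) = 8*x^2 + 2*x + 0.78*|x|
L = 16, alpha = 0.0281
Iteration 1: beta = 0.0, y = 4.4632 + 0.0*(4.4632 - 4.4632) = 4.4632
  grad(y) = 73.4112, v = y - alpha*grad = 2.4003
  prox(v) = soft_thresh(2.4003, 0.0219) = 2.3784
Iteration 2: beta = 0.3333, y = 2.3784 + 0.3333*(2.3784 - 4.4632) = 1.6835
  grad(y) = 28.936, v = y - alpha*grad = 0.8704
  prox(v) = soft_thresh(0.8704, 0.0219) = 0.8485
f(x_2) = 8*0.8485^2 + 2*0.8485 + 0.78*|0.8485| = 8.1182


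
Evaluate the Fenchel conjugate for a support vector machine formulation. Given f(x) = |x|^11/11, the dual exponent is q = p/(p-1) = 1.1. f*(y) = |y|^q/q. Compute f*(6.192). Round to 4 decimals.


The conjugate exponent q satisfies 1/p + 1/q = 1.
p = 11, so q = 11/(11 - 1) = 1.1
|y|^q = 6.192^1.1 = 7.4304
f*(6.192) = 7.4304 / 1.1 = 6.7549


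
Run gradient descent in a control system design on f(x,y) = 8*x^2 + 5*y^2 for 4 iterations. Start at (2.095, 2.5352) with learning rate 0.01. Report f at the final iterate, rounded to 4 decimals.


Gradient descent on f(x,y) = 8*x^2 + 5*y^2.
Starting point: (2.095, 2.5352), alpha = 0.01
Step 1: grad_x = 2*8*2.095 = 33.52, grad_y = 2*5*2.5352 = 25.352
  x_1 = 2.095 - 0.01*33.52 = 1.7598
  y_1 = 2.5352 - 0.01*25.352 = 2.2817
Step 2: grad_x = 2*8*1.7598 = 28.1568, grad_y = 2*5*2.2817 = 22.8168
  x_2 = 1.7598 - 0.01*28.1568 = 1.4782
  y_2 = 2.2817 - 0.01*22.8168 = 2.0535
Step 3: grad_x = 2*8*1.4782 = 23.6517, grad_y = 2*5*2.0535 = 20.5351
  x_3 = 1.4782 - 0.01*23.6517 = 1.2417
  y_3 = 2.0535 - 0.01*20.5351 = 1.8482
Step 4: grad_x = 2*8*1.2417 = 19.8674, grad_y = 2*5*1.8482 = 18.4816
  x_4 = 1.2417 - 0.01*19.8674 = 1.043
  y_4 = 1.8482 - 0.01*18.4816 = 1.6633
f(1.043, 1.6633) = 8*1.043^2 + 5*1.6633^2 = 22.537


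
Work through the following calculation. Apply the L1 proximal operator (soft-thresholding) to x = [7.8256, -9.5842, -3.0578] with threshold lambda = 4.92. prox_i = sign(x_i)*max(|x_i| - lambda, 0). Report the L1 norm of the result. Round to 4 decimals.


Soft-thresholding with lambda = 4.92:
prox(7.8256) = sign(7.8256)*max(|7.8256| - 4.92, 0) = 2.9056
prox(-9.5842) = sign(-9.5842)*max(|-9.5842| - 4.92, 0) = -4.6642
prox(-3.0578) = sign(-3.0578)*max(|-3.0578| - 4.92, 0) = 0.0
prox(x) = [2.9056, -4.6642, 0.0]
||prox(x)||_1 = 2.9056 + 4.6642 + 0.0 = 7.5698


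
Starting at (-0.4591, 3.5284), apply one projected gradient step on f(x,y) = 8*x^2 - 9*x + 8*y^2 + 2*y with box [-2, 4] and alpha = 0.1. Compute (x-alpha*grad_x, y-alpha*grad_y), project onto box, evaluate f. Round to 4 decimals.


Step 1: Compute gradient at (-0.4591, 3.5284).
grad_x = 2*8*-0.4591 - 9 = -16.3456
grad_y = 2*8*3.5284 + 2 = 58.4544
Step 2: Gradient step.
x_raw = -0.4591 - 0.1*-16.3456 = 1.1755
y_raw = 3.5284 - 0.1*58.4544 = -2.317
Step 3: Project onto [-2, 4].
x_proj = clip(1.1755) = 1.1755
y_proj = clip(-2.317) = -2.0
Step 4: Evaluate f.
f(1.1755, -2.0) = 28.4745


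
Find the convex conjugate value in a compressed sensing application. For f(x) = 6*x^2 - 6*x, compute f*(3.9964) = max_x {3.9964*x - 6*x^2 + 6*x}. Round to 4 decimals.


f*(y) = sup_x {y*x - a*x^2 - b*x} = sup_x {(y-b)*x - a*x^2}
FOC: (y - b) - 2a*x = 0 => x* = (y - b)/(2a)
x* = (3.9964 + 6)/(2*6) = 0.833
f*(3.9964) = (y-b)^2/(4a) = (3.9964 + 6)^2/(4*6)
= 99.928/24 = 4.1637


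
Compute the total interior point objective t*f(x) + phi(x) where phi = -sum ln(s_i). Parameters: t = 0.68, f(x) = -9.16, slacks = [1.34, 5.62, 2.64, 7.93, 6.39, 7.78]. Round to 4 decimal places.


Step 1: Compute log-barrier.
ln values: [0.2927, 1.7263, 0.9708, 2.0707, 1.8547, 2.0516]
phi = -(0.2927 + 1.7263 + 0.9708 + 2.0707 + 1.8547 + 2.0516) = -8.9667
Step 2: Compute augmented objective.
t*f(x) = 0.68*-9.16 = -6.2288
Total = -6.2288 - 8.9667 = -15.1955


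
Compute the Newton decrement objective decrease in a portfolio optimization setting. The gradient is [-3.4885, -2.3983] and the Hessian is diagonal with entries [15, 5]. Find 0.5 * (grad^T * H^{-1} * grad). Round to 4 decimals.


Step 1: H is diagonal, so H^(-1) * g = [-0.2326, -0.4797].
Step 2: g^T H^(-1) g = sum_i g_i^2 / H_ii
  = (-3.4885)^2/15 + (-2.3983)^2/5
  = 0.8113 + 1.1504 = 1.9617
Step 3: Objective decrease = 0.5 * g^T H^(-1) g = 0.9808


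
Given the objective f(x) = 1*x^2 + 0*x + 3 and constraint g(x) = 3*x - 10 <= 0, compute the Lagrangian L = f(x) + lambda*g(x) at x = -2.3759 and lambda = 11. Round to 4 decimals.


Step 1: Evaluate f(x).
f(-2.3759) = 1*(-2.3759)^2 + 0*(-2.3759) + 3 = 8.6449
Step 2: Evaluate g(x).
g(-2.3759) = 3*-2.3759 - 10 = -17.1277
Step 3: Compute Lagrangian.
L = 8.6449 + 11*-17.1277 = -179.7598


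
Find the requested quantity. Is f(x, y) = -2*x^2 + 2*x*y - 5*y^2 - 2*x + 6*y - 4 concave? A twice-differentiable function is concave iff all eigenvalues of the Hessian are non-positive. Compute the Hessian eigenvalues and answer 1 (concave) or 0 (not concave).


The Hessian of f(x,y) = -2*x^2 + 2*x*y - 5*y^2 - 2*x + 6*y - 4 is:
H = [[-4, 2], [2, -10]]
Trace = -4 - 10 = -14
Determinant = -4*-10 - (2)^2 = 36
Discriminant = (-14)^2 - 4*36 = 52.0
Eigenvalues: lambda_1 = -10.6056, lambda_2 = -3.3944
The function is concave.

1


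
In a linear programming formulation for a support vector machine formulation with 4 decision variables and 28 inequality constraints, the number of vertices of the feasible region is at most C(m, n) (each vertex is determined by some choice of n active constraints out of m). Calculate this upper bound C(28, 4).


Each vertex corresponds to some choice of n active constraints out of m, so the number of vertices is at most C(m, n) = m! / (n!(m-n)!).
m = 28, n = 4
Numerator: 28 * 27 * 26 * 25
Denominator: 4! = 24
C(28, 4) = 20475


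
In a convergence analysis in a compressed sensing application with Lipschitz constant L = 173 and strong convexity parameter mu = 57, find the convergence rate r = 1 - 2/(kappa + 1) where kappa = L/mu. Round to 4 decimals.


Step 1: Compute the condition number.
kappa = L/mu = 173/57 = 3.0351
Step 2: Compute the convergence rate.
r = 1 - 2/(kappa + 1) = 1 - 2*mu/(L + mu) = (L - mu)/(L + mu) = 116/230 = 0.5043


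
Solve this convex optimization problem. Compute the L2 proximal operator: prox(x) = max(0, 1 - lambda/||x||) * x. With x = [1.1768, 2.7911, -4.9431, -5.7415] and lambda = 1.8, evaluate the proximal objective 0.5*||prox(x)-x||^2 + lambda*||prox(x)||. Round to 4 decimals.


Step 1: Compute ||x||.
||x|| = 8.1593
Step 2: Compute scaling factor.
scale = max(0, 1 - 1.8/8.1593) = 0.7794
Step 3: prox(x) = [0.9172, 2.1754, -3.8526, -4.4749]
||prox(x)|| = 6.3593
Step 4: Proximal objective.
0.5*||prox-x||^2 = 1.62
lambda*||prox|| = 11.4467
Total = 13.0667


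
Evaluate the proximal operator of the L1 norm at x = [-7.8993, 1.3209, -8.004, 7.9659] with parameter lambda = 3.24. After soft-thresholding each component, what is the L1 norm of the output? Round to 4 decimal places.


Soft-thresholding with lambda = 3.24:
prox(-7.8993) = sign(-7.8993)*max(|-7.8993| - 3.24, 0) = -4.6593
prox(1.3209) = sign(1.3209)*max(|1.3209| - 3.24, 0) = 0.0
prox(-8.004) = sign(-8.004)*max(|-8.004| - 3.24, 0) = -4.764
prox(7.9659) = sign(7.9659)*max(|7.9659| - 3.24, 0) = 4.7259
prox(x) = [-4.6593, 0.0, -4.764, 4.7259]
||prox(x)||_1 = 4.6593 + 0.0 + 4.764 + 4.7259 = 14.1492


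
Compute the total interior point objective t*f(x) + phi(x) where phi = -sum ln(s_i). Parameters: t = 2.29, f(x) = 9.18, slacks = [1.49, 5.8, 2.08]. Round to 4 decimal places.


Step 1: Compute log-barrier.
ln values: [0.3988, 1.7579, 0.7324]
phi = -(0.3988 + 1.7579 + 0.7324) = -2.889
Step 2: Compute augmented objective.
t*f(x) = 2.29*9.18 = 21.0222
Total = 21.0222 - 2.889 = 18.1332


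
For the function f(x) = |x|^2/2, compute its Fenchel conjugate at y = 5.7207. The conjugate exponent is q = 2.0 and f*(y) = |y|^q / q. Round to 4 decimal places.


The conjugate exponent q satisfies 1/p + 1/q = 1.
p = 2, so q = 2/(2 - 1) = 2.0
|y|^q = 5.7207^2.0 = 32.7264
f*(5.7207) = 32.7264 / 2.0 = 16.3632


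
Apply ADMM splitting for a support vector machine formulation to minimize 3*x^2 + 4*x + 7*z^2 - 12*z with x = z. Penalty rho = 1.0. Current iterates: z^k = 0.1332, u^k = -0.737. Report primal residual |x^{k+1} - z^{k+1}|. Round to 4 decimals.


ADMM iteration with rho = 1.0, z^k = 0.1332, u^k = -0.737
Step 1: x-update.
Minimize 3*x^2 + 4*x + (1.0/2)*(x - 0.1332 - 0.737)^2
FOC: (2*3 + 1.0)*x = -4 + 1.0*(0.1332 + 0.737)
x^{k+1} = -0.4471
Step 2: z-update.
Minimize 7*z^2 - 12*z + (1.0/2)*(-0.4471 - z - 0.737)^2
FOC: (2*7 + 1.0)*z = 12 + 1.0*(-0.4471 - 0.737)
z^{k+1} = 0.7211
Step 3: u-update.
u^{k+1} = -0.737 - 0.4471 - 0.7211 = -1.9052
Step 4: Primal residual = |-0.4471 - 0.7211| = 1.1682


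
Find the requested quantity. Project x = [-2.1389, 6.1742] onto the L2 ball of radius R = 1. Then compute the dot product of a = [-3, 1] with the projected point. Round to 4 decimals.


Step 1: Compute ||x|| (intermediates to 6 decimals).
||x|| = sqrt((-2.1389)^2 + 6.1742^2) = 6.53419
Step 2: Project.
Since ||x|| > R, scale = R/||x|| = 1/6.53419 = 0.153041, proj(x) = scale * x
proj(x) = [-0.327339, 0.944906]
Step 3: Dot product.
a^T * proj(x) = -3*(-0.327339) + 1*0.944906 = 1.9269


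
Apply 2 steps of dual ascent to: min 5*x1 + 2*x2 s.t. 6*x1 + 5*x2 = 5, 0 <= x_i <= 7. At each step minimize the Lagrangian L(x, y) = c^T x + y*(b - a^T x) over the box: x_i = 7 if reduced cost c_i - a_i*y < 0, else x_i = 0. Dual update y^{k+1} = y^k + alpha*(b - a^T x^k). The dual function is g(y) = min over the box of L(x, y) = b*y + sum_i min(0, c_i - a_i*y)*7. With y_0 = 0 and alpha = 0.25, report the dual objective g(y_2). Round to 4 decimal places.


Dual ascent for LP: min 5*x1 + 2*x2, 6*x1 + 5*x2 = 5, 0 <= x_i <= 7
Step 1: y^k = 0.0, reduced costs: (5.0, 2.0)
  x^k = (0.0, 0.0), subgradient = b - a^T x = 5.0
  y^{k+1} = 0.0 + 0.25*5.0 = 1.25
Step 2: y^k = 1.25, reduced costs: (-2.5, -4.25)
  x^k = (7.0, 7.0), subgradient = b - a^T x = -72.0
  y^{k+1} = 1.25 + 0.25*-72.0 = -16.75
Dual objective at y_2 = -16.75: reduced costs (105.5, 85.75), box minimizer x = (0.0, 0.0)
g(y_2) = b*y + (c1 - a1*y)*x1 + (c2 - a2*y)*x2 = 5*(-16.75) + 105.5*0.0 + 85.75*0.0 = -83.75 + 0.0 + 0.0 = -83.75


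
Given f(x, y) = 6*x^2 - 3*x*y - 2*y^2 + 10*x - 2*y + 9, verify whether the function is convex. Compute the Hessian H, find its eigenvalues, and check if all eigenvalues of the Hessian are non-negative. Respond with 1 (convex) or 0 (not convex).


The Hessian of f(x,y) = 6*x^2 - 3*x*y - 2*y^2 + 10*x - 2*y + 9 is:
H = [[12, -3], [-3, -4]]
Trace = 12 - 4 = 8
Determinant = 12*-4 - (-3)^2 = -57
Discriminant = (8)^2 - 4*-57 = 292.0
Eigenvalues: lambda_1 = -4.544, lambda_2 = 12.544
The function is not convex.

0


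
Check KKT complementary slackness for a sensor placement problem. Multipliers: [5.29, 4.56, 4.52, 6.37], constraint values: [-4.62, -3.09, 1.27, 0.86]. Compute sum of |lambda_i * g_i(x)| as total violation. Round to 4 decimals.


KKT complementary slackness check:
lambda_1 * g_1 = 5.29 * -4.62 = -24.4398
lambda_2 * g_2 = 4.56 * -3.09 = -14.0904
lambda_3 * g_3 = 4.52 * 1.27 = 5.7404
lambda_4 * g_4 = 6.37 * 0.86 = 5.4782
Total violation = 24.4398 + 14.0904 + 5.7404 + 5.4782 = 49.7488


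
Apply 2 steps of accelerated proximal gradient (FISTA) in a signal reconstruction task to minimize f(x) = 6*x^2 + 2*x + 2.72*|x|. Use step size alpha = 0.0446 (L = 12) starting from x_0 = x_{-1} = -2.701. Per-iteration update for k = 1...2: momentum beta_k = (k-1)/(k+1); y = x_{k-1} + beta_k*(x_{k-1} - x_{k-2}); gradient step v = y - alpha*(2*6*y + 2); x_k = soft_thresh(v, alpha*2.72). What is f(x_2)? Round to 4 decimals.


FISTA on f(x) = 6*x^2 + 2*x + 2.72*|x|
L = 12, alpha = 0.0446
Iteration 1: beta = 0.0, y = -2.701 + 0.0*(-2.701 + 2.701) = -2.701
  grad(y) = -30.412, v = y - alpha*grad = -1.3446
  prox(v) = soft_thresh(-1.3446, 0.1213) = -1.2233
Iteration 2: beta = 0.3333, y = -1.2233 + 0.3333*(-1.2233 + 2.701) = -0.7308
  grad(y) = -6.769, v = y - alpha*grad = -0.4289
  prox(v) = soft_thresh(-0.4289, 0.1213) = -0.3075
f(x_2) = 6*(-0.3075)^2 + 2*(-0.3075) + 2.72*|-0.3075| = 0.7889


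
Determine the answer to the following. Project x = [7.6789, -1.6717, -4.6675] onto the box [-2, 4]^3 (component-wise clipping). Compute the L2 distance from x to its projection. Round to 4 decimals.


Project each component onto [-2, 4].
clip(7.6789) = 4.0, clip(-1.6717) = -1.6717, clip(-4.6675) = -2.0
Projection = [4.0, -1.6717, -2.0]
Squared diffs: [13.5343, 0.0, 7.1156]
Distance = sqrt(20.6499) = 4.5442


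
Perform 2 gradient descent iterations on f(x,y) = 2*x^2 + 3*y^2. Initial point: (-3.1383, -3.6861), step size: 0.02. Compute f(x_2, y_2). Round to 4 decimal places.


Gradient descent on f(x,y) = 2*x^2 + 3*y^2.
Starting point: (-3.1383, -3.6861), alpha = 0.02
Step 1: grad_x = 2*2*-3.1383 = -12.5532, grad_y = 2*3*-3.6861 = -22.1166
  x_1 = -3.1383 - 0.02*-12.5532 = -2.8872
  y_1 = -3.6861 - 0.02*-22.1166 = -3.2438
Step 2: grad_x = 2*2*-2.8872 = -11.5489, grad_y = 2*3*-3.2438 = -19.4626
  x_2 = -2.8872 - 0.02*-11.5489 = -2.6563
  y_2 = -3.2438 - 0.02*-19.4626 = -2.8545
f(-2.6563, -2.8545) = 2*(-2.6563)^2 + 3*(-2.8545)^2 = 38.5562


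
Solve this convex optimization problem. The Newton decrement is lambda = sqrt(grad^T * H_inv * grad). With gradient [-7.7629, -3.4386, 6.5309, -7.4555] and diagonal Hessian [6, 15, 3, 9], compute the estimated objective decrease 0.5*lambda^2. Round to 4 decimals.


Step 1: H is diagonal, so H^(-1) * g = [-1.2938, -0.2292, 2.177, -0.8284].
Step 2: g^T H^(-1) g = sum_i g_i^2 / H_ii
  = (-7.7629)^2/6 + (-3.4386)^2/15 + (6.5309)^2/3 + (-7.4555)^2/9
  = 10.0438 + 0.7883 + 14.2176 + 6.1761 = 31.2256
Step 3: Objective decrease = 0.5 * g^T H^(-1) g = 15.6128


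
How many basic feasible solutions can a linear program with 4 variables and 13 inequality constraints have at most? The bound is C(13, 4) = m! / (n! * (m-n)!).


Each vertex corresponds to some choice of n active constraints out of m, so the number of vertices is at most C(m, n) = m! / (n!(m-n)!).
m = 13, n = 4
Numerator: 13 * 12 * 11 * 10
Denominator: 4! = 24
C(13, 4) = 715


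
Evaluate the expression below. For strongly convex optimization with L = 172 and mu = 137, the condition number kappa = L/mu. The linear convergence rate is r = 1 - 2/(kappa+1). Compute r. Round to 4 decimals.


Step 1: Compute the condition number.
kappa = L/mu = 172/137 = 1.2555
Step 2: Compute the convergence rate.
r = 1 - 2/(kappa + 1) = 1 - 2*mu/(L + mu) = (L - mu)/(L + mu) = 35/309 = 0.1133


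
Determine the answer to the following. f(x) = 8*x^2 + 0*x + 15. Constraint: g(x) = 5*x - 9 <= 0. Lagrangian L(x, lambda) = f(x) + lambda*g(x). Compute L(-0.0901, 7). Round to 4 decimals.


Step 1: Evaluate f(x).
f(-0.0901) = 8*(-0.0901)^2 + 0*(-0.0901) + 15 = 15.0649
Step 2: Evaluate g(x).
g(-0.0901) = 5*-0.0901 - 9 = -9.4505
Step 3: Compute Lagrangian.
L = 15.0649 + 7*-9.4505 = -51.0886


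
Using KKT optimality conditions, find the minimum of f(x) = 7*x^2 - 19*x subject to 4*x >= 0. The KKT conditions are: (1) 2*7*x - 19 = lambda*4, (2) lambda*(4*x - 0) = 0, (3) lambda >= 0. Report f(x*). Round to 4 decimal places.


Step 1: Try lambda = 0 (constraint inactive).
Stationarity: 2*7*x - 19 = 0
x* = 19/(2*7) = 19/14 = 1.3571 (rounded; the exact value 19/14 is used below)
Check constraint: 4*1.3571 = 5.4284 >= 0 -- satisfied.
Step 2: Compute optimal value.
f(x*) = 7*(19/14)^2 - 19*(19/14) = -12.8929


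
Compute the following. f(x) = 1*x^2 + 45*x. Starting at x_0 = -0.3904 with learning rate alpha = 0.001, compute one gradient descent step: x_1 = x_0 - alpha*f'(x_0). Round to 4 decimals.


We compute the gradient at x_0 and apply the update.
f'(x) = 2*x + 45
f'(-0.3904) = 2*-0.3904 + 45 = 44.2192
x_1 = -0.3904 - 0.001*44.2192 = -0.4346


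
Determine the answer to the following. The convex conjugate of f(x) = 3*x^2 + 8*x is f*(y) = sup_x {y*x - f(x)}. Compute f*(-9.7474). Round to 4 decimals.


f*(y) = sup_x {y*x - a*x^2 - b*x} = sup_x {(y-b)*x - a*x^2}
FOC: (y - b) - 2a*x = 0 => x* = (y - b)/(2a)
x* = (-9.7474 - 8)/(2*3) = -2.9579
f*(-9.7474) = (y-b)^2/(4a) = (-9.7474 - 8)^2/(4*3)
= 314.9702/12 = 26.2475


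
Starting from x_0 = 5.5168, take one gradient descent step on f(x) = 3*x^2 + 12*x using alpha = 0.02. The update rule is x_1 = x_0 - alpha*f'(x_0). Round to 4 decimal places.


We compute the gradient at x_0 and apply the update.
f'(x) = 6*x + 12
f'(5.5168) = 6*5.5168 + 12 = 45.1008
x_1 = 5.5168 - 0.02*45.1008 = 4.6148


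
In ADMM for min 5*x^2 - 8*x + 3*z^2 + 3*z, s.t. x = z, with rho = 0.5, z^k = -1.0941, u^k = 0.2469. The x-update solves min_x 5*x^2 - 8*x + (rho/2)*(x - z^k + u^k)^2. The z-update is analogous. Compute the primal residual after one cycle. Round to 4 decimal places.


ADMM iteration with rho = 0.5, z^k = -1.0941, u^k = 0.2469
Step 1: x-update.
Minimize 5*x^2 - 8*x + (0.5/2)*(x + 1.0941 + 0.2469)^2
FOC: (2*5 + 0.5)*x = 8 + 0.5*(-1.0941 - 0.2469)
x^{k+1} = 0.698
Step 2: z-update.
Minimize 3*z^2 + 3*z + (0.5/2)*(0.698 - z + 0.2469)^2
FOC: (2*3 + 0.5)*z = -3 + 0.5*(0.698 + 0.2469)
z^{k+1} = -0.3889
Step 3: u-update.
u^{k+1} = 0.2469 + 0.698 + 0.3889 = 1.3338
Step 4: Primal residual = |0.698 + 0.3889| = 1.0869


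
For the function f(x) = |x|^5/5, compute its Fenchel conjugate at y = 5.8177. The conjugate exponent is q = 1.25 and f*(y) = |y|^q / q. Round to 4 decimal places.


The conjugate exponent q satisfies 1/p + 1/q = 1.
p = 5, so q = 5/(5 - 1) = 1.25
|y|^q = 5.8177^1.25 = 9.0352
f*(5.8177) = 9.0352 / 1.25 = 7.2282


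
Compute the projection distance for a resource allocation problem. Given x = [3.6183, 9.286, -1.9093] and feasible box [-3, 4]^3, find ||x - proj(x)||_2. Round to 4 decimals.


Project each component onto [-3, 4].
clip(3.6183) = 3.6183, clip(9.286) = 4.0, clip(-1.9093) = -1.9093
Projection = [3.6183, 4.0, -1.9093]
Squared diffs: [0.0, 27.9418, 0.0]
Distance = sqrt(27.9418) = 5.286
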